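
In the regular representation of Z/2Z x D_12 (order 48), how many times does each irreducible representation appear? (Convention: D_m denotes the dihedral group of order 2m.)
Each irreducible V_i of dimension d_i appears with multiplicity d_i, i.e. rho_reg = (direct sum over all irreducibles V_i) d_i V_i. The irreducible dimensions for Z/2Z x D_12 are 1, 1, 1, 1, 1, 1, 1, 1, 2, 2, 2, 2, 2, 2, 2, 2, 2, 2: 8 irreducibles of dimension 1, each with multiplicity 1; 10 irreducibles of dimension 2, each with multiplicity 2. Total dimension 8*1*1 + 10*2*2 = 48 = |G|.

General theorem: in the regular representation of a finite group G, each irreducible appears with multiplicity equal to its dimension. Check: dim(rho_reg) = sum d_i^2 = 1 + 1 + 1 + 1 + 1 + 1 + 1 + 1 + 4 + 4 + 4 + 4 + 4 + 4 + 4 + 4 + 4 + 4 = 48 = |G|.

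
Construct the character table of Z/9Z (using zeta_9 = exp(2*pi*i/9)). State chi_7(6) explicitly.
Character table of Z/9Z (irreps indexed chi_0,...,chi_8 with chi_k(m) = zeta_9^(k*m), zeta_9 = exp(2*pi*i/9)):
  irrep \ class  {0} (size 1)  {1} (size 1)    {2} (size 1)    {3} (size 1)    {4} (size 1)    {5} (size 1)    {6} (size 1)    {7} (size 1)    {8} (size 1)  
  chi_0          1             1               1               1               1               1               1               1               1             
  chi_1          1             exp(2*I*pi/9)   exp(4*I*pi/9)   exp(2*I*pi/3)   exp(8*I*pi/9)   exp(-8*I*pi/9)  exp(-2*I*pi/3)  exp(-4*I*pi/9)  exp(-2*I*pi/9)
  chi_2          1             exp(4*I*pi/9)   exp(8*I*pi/9)   exp(-2*I*pi/3)  exp(-2*I*pi/9)  exp(2*I*pi/9)   exp(2*I*pi/3)   exp(-8*I*pi/9)  exp(-4*I*pi/9)
  chi_3          1             exp(2*I*pi/3)   exp(-2*I*pi/3)  1               exp(2*I*pi/3)   exp(-2*I*pi/3)  1               exp(2*I*pi/3)   exp(-2*I*pi/3)
  chi_4          1             exp(8*I*pi/9)   exp(-2*I*pi/9)  exp(2*I*pi/3)   exp(-4*I*pi/9)  exp(4*I*pi/9)   exp(-2*I*pi/3)  exp(2*I*pi/9)   exp(-8*I*pi/9)
  chi_5          1             exp(-8*I*pi/9)  exp(2*I*pi/9)   exp(-2*I*pi/3)  exp(4*I*pi/9)   exp(-4*I*pi/9)  exp(2*I*pi/3)   exp(-2*I*pi/9)  exp(8*I*pi/9) 
  chi_6          1             exp(-2*I*pi/3)  exp(2*I*pi/3)   1               exp(-2*I*pi/3)  exp(2*I*pi/3)   1               exp(-2*I*pi/3)  exp(2*I*pi/3) 
  chi_7          1             exp(-4*I*pi/9)  exp(-8*I*pi/9)  exp(2*I*pi/3)   exp(2*I*pi/9)   exp(-2*I*pi/9)  exp(-2*I*pi/3)  exp(8*I*pi/9)   exp(4*I*pi/9) 
  chi_8          1             exp(-2*I*pi/9)  exp(-4*I*pi/9)  exp(-2*I*pi/3)  exp(-8*I*pi/9)  exp(8*I*pi/9)   exp(2*I*pi/3)   exp(4*I*pi/9)   exp(2*I*pi/9) 

Spot check: chi_7(6) = zeta_9^(7*6) = zeta_9^42 = exp(-2*I*pi/3).

Derivation: Z/9Z is abelian, so all 9 irreducible complex representations are 1-dimensional. They are given by chi_k(m) = zeta_9^(k*m) for k = 0,...,8. Row orthogonality: sum_m chi_k(m) conj(chi_l(m)) = 9 * [k = l].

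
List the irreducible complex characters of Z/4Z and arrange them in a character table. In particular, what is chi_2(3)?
Character table of Z/4Z (irreps indexed chi_0,...,chi_3 with chi_k(m) = zeta_4^(k*m), zeta_4 = exp(2*pi*i/4)):
  irrep \ class  {0} (size 1)  {1} (size 1)  {2} (size 1)  {3} (size 1)
  chi_0          1             1             1             1           
  chi_1          1             I             -1            -I          
  chi_2          1             -1            1             -1          
  chi_3          1             -I            -1            I           

Spot check: chi_2(3) = zeta_4^(2*3) = zeta_4^6 = -1.

Proof sketch: Z/4Z is abelian, so all 4 irreducible complex representations are 1-dimensional. They are given by chi_k(m) = zeta_4^(k*m) for k = 0,...,3. Row orthogonality: sum_m chi_k(m) conj(chi_l(m)) = 4 * [k = l].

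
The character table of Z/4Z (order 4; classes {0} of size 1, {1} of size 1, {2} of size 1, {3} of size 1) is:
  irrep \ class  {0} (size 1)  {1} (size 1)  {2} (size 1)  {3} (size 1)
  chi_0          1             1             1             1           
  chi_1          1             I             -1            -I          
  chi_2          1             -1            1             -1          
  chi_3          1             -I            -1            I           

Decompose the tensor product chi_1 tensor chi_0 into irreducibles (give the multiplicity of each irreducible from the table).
chi_1 tensor chi_0 = chi_1 (all other irreducibles have multiplicity 0).

Reasoning: The character of a tensor product is the pointwise product (chi_1 * chi_0)(C) = chi_1(C) * chi_0(C):
  {0}: (1)*(1), {1}: (I)*(1), {2}: (-1)*(1), {3}: (-I)*(1)
so (chi_1 * chi_0) takes values
  {0} -> 1, {1} -> I, {2} -> -1, {3} -> -I.
Now take the inner product of this character with each irreducible chi from the table, <chi_1*chi_0, chi> = (1/4) sum_C |C| (chi_1*chi_0)(C) conj(chi(C)):
  <chi_1*chi_0, chi_0> = (1/4)[1*(1)*conj(1) + 1*(I)*conj(1) + 1*(-1)*conj(1) + 1*(-I)*conj(1)]
      = (1/4)[(1) + (I) + (-1) + (-I)] = 0/4 = 0
  <chi_1*chi_0, chi_1> = (1/4)[1*(1)*conj(1) + 1*(I)*conj(I) + 1*(-1)*conj(-1) + 1*(-I)*conj(-I)]
      = (1/4)[(1) + (1) + (1) + (1)] = 4/4 = 1
  <chi_1*chi_0, chi_2> = (1/4)[1*(1)*conj(1) + 1*(I)*conj(-1) + 1*(-1)*conj(1) + 1*(-I)*conj(-1)]
      = (1/4)[(1) + (-I) + (-1) + (I)] = 0/4 = 0
  <chi_1*chi_0, chi_3> = (1/4)[1*(1)*conj(1) + 1*(I)*conj(-I) + 1*(-1)*conj(-1) + 1*(-I)*conj(I)]
      = (1/4)[(1) + (-1) + (1) + (-1)] = 0/4 = 0
(Exp terms are combined using exp(i*s)*conj(exp(i*t)) = exp(i*(s-t)), and sums of them are collapsed using the identity that for every m > 1 the m distinct m-th roots of unity sum to 0, e.g. 1 + exp(2*I*pi/3) + exp(-2*I*pi/3) = 0.)
Hence the multiplicities are chi_1: 1. Dimension check: dim(chi_1)*dim(chi_0) = 1*1 = 1 and sum (mult * dim) = 1*1 = 1.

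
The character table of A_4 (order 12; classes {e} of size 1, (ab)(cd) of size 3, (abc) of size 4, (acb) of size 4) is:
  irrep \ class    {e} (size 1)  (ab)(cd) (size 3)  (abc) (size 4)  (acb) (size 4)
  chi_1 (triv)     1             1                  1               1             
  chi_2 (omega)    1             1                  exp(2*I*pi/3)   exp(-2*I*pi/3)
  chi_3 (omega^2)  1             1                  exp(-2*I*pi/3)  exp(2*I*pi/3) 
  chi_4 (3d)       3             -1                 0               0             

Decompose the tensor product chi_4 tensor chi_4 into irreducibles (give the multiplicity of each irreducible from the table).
chi_4 tensor chi_4 = chi_1 + chi_2 + chi_3 + 2*chi_4 (all other irreducibles have multiplicity 0).

Argument: The character of a tensor product is the pointwise product (chi_4 * chi_4)(C) = chi_4(C) * chi_4(C):
  {e}: (3)*(3), (ab)(cd): (-1)*(-1), (abc): (0)*(0), (acb): (0)*(0)
so (chi_4 * chi_4) takes values
  {e} -> 9, (ab)(cd) -> 1, (abc) -> 0, (acb) -> 0.
Now take the inner product of this character with each irreducible chi from the table, <chi_4*chi_4, chi> = (1/12) sum_C |C| (chi_4*chi_4)(C) conj(chi(C)):
  <chi_4*chi_4, chi_1> = (1/12)[1*(9)*conj(1) + 3*(1)*conj(1) + 4*(0)*conj(1) + 4*(0)*conj(1)]
      = (1/12)[(9) + (3) + (0) + (0)] = 12/12 = 1
  <chi_4*chi_4, chi_2> = (1/12)[1*(9)*conj(1) + 3*(1)*conj(1) + 4*(0)*conj(exp(2*I*pi/3)) + 4*(0)*conj(exp(-2*I*pi/3))]
      = (1/12)[(9) + (3) + (0) + (0)] = 12/12 = 1
  <chi_4*chi_4, chi_3> = (1/12)[1*(9)*conj(1) + 3*(1)*conj(1) + 4*(0)*conj(exp(-2*I*pi/3)) + 4*(0)*conj(exp(2*I*pi/3))]
      = (1/12)[(9) + (3) + (0) + (0)] = 12/12 = 1
  <chi_4*chi_4, chi_4> = (1/12)[1*(9)*conj(3) + 3*(1)*conj(-1) + 4*(0)*conj(0) + 4*(0)*conj(0)]
      = (1/12)[(27) + (-3) + (0) + (0)] = 24/12 = 2
(Exp terms are combined using exp(i*s)*conj(exp(i*t)) = exp(i*(s-t)), and sums of them are collapsed using the identity that for every m > 1 the m distinct m-th roots of unity sum to 0, e.g. 1 + exp(2*I*pi/3) + exp(-2*I*pi/3) = 0.)
Hence the multiplicities are chi_1: 1, chi_2: 1, chi_3: 1, chi_4: 2. Dimension check: dim(chi_4)*dim(chi_4) = 3*3 = 9 and sum (mult * dim) = 1*1 + 1*1 + 1*1 + 2*3 = 9.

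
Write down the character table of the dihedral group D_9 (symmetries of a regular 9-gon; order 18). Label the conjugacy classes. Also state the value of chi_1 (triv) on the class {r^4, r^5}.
Conjugacy classes: {e} of size 1, {r^1, r^8} of size 2, {r^2, r^7} of size 2, {r^3, r^6} of size 2, {r^4, r^5} of size 2, {s, sr, ..., sr^8} of size 9.
Character table:
  irrep \ class              {e} (size 1)  {r^1, r^8} (size 2)  {r^2, r^7} (size 2)  {r^3, r^6} (size 2)  {r^4, r^5} (size 2)  {s, sr, ..., sr^8} (size 9)
  chi_1 (triv)               1             1                    1                    1                    1                    1                          
  chi_2 (sign: r->1, s->-1)  1             1                    1                    1                    1                    -1                         
  chi_3 (2d, j=1)            2             2*cos(2*pi/9)        2*cos(4*pi/9)        -1                   -2*cos(pi/9)         0                          
  chi_4 (2d, j=2)            2             2*cos(4*pi/9)        -2*cos(pi/9)         -1                   2*cos(2*pi/9)        0                          
  chi_5 (2d, j=3)            2             -1                   -1                   2                    -1                   0                          
  chi_6 (2d, j=4)            2             -2*cos(pi/9)         2*cos(2*pi/9)        -1                   2*cos(4*pi/9)        0                          

Spot check: chi_1 (triv) on {r^4, r^5} = 1.

Why: D_9 has order 2*9 = 18 with 6 conjugacy classes, hence 6 irreducibles. Sum of squared dims 1 + 1 + 4 + 4 + 4 + 4 = 18 = |G|. Linear characters come from the abelianisation; the 2-dimensional irreps have character r^k -> 2*cos(2*pi*j*k/9), reflections -> 0.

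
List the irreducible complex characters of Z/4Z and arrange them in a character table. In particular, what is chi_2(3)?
Character table of Z/4Z (irreps indexed chi_0,...,chi_3 with chi_k(m) = zeta_4^(k*m), zeta_4 = exp(2*pi*i/4)):
  irrep \ class  {0} (size 1)  {1} (size 1)  {2} (size 1)  {3} (size 1)
  chi_0          1             1             1             1           
  chi_1          1             I             -1            -I          
  chi_2          1             -1            1             -1          
  chi_3          1             -I            -1            I           

Spot check: chi_2(3) = zeta_4^(2*3) = zeta_4^6 = -1.

Proof sketch: Z/4Z is abelian, so all 4 irreducible complex representations are 1-dimensional. They are given by chi_k(m) = zeta_4^(k*m) for k = 0,...,3. Row orthogonality: sum_m chi_k(m) conj(chi_l(m)) = 4 * [k = l].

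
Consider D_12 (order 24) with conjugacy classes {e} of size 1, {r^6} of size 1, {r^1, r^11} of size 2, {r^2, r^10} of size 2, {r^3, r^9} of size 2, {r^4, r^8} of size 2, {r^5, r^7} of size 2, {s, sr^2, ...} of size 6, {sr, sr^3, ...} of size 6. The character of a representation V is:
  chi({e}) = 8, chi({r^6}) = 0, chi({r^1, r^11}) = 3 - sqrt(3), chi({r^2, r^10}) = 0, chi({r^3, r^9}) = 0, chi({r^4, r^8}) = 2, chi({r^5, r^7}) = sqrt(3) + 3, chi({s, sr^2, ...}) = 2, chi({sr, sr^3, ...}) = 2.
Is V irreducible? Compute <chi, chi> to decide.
Not irreducible (reducible): <chi, chi> = 7 > 1.

<chi, chi> = (1/|G|) sum_C |C| * |chi(C)|^2 = (1/24)[1*|8|^2 + 1*|0|^2 + 2*|3 - sqrt(3)|^2 + 2*|0|^2 + 2*|0|^2 + 2*|2|^2 + 2*|sqrt(3) + 3|^2 + 6*|2|^2 + 6*|2|^2]
  = (1/24)[(64) + (0) + (24 - 12*sqrt(3)) + (0) + (0) + (8) + (12*sqrt(3) + 24) + (24) + (24)] = 168/24 = 7.
A character is irreducible iff <chi, chi> = 1, so this representation is reducible.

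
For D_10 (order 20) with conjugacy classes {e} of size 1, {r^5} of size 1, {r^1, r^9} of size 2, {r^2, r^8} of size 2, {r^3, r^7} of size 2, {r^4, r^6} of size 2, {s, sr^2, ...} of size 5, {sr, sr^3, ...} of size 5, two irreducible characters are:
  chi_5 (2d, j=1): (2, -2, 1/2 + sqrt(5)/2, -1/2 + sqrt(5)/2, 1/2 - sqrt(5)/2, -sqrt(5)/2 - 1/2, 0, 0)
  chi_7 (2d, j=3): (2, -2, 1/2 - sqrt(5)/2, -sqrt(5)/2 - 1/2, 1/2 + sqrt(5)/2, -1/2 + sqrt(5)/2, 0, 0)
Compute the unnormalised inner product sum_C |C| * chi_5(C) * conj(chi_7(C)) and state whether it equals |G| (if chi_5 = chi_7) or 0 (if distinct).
Sum = 0; so <chi_5, chi_7> = 0 (distinct irreducibles are orthogonal).

Working: Compute term by term over conjugacy classes (|C| * chi_5(C) * conj(chi_7(C))):
  1*(2)*conj(2) + 1*(-2)*conj(-2) + 2*(1/2 + sqrt(5)/2)*conj(1/2 - sqrt(5)/2) + 2*(-1/2 + sqrt(5)/2)*conj(-sqrt(5)/2 - 1/2) + 2*(1/2 - sqrt(5)/2)*conj(1/2 + sqrt(5)/2) + 2*(-sqrt(5)/2 - 1/2)*conj(-1/2 + sqrt(5)/2) + 5*(0)*conj(0) + 5*(0)*conj(0)
  = (4) + (4) + (-2) + (-2) + (-2) + (-2) + (0) + (0)
  = 0.
Dividing by |G| = 20 gives 0/20 = 0, matching the row-orthogonality relation <chi_5, chi_7> = [chi_5 = chi_7].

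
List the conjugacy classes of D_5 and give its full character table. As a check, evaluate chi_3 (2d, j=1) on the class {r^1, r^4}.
Conjugacy classes: {e} of size 1, {r^1, r^4} of size 2, {r^2, r^3} of size 2, {s, sr, ..., sr^4} of size 5.
Character table:
  irrep \ class              {e} (size 1)  {r^1, r^4} (size 2)  {r^2, r^3} (size 2)  {s, sr, ..., sr^4} (size 5)
  chi_1 (triv)               1             1                    1                    1                          
  chi_2 (sign: r->1, s->-1)  1             1                    1                    -1                         
  chi_3 (2d, j=1)            2             -1/2 + sqrt(5)/2     -sqrt(5)/2 - 1/2     0                          
  chi_4 (2d, j=2)            2             -sqrt(5)/2 - 1/2     -1/2 + sqrt(5)/2     0                          

Spot check: chi_3 (2d, j=1) on {r^1, r^4} = -1/2 + sqrt(5)/2.

Solution. D_5 has order 2*5 = 10 with 4 conjugacy classes, hence 4 irreducibles. Sum of squared dims 1 + 1 + 4 + 4 = 10 = |G|. Linear characters come from the abelianisation; the 2-dimensional irreps have character r^k -> 2*cos(2*pi*j*k/5), reflections -> 0.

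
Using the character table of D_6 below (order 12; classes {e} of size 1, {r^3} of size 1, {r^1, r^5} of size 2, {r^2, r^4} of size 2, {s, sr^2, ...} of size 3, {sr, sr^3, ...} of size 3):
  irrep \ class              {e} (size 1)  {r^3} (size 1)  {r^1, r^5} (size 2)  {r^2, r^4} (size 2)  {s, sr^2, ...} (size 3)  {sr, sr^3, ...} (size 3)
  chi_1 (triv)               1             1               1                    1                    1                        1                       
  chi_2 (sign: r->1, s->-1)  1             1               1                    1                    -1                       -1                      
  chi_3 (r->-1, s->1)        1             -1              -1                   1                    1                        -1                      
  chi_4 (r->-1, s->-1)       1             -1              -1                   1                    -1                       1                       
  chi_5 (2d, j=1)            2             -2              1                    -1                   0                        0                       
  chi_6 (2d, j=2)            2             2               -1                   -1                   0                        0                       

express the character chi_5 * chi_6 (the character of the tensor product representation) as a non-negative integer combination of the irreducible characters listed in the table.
chi_5 tensor chi_6 = chi_3 + chi_4 + chi_5 (all other irreducibles have multiplicity 0).

Working: The character of a tensor product is the pointwise product (chi_5 * chi_6)(C) = chi_5(C) * chi_6(C):
  {e}: (2)*(2), {r^3}: (-2)*(2), {r^1, r^5}: (1)*(-1), {r^2, r^4}: (-1)*(-1), {s, sr^2, ...}: (0)*(0), {sr, sr^3, ...}: (0)*(0)
so (chi_5 * chi_6) takes values
  {e} -> 4, {r^3} -> -4, {r^1, r^5} -> -1, {r^2, r^4} -> 1, {s, sr^2, ...} -> 0, {sr, sr^3, ...} -> 0.
Now take the inner product of this character with each irreducible chi from the table, <chi_5*chi_6, chi> = (1/12) sum_C |C| (chi_5*chi_6)(C) conj(chi(C)):
  <chi_5*chi_6, chi_1> = (1/12)[1*(4)*conj(1) + 1*(-4)*conj(1) + 2*(-1)*conj(1) + 2*(1)*conj(1) + 3*(0)*conj(1) + 3*(0)*conj(1)]
      = (1/12)[(4) + (-4) + (-2) + (2) + (0) + (0)] = 0/12 = 0
  <chi_5*chi_6, chi_2> = (1/12)[1*(4)*conj(1) + 1*(-4)*conj(1) + 2*(-1)*conj(1) + 2*(1)*conj(1) + 3*(0)*conj(-1) + 3*(0)*conj(-1)]
      = (1/12)[(4) + (-4) + (-2) + (2) + (0) + (0)] = 0/12 = 0
  <chi_5*chi_6, chi_3> = (1/12)[1*(4)*conj(1) + 1*(-4)*conj(-1) + 2*(-1)*conj(-1) + 2*(1)*conj(1) + 3*(0)*conj(1) + 3*(0)*conj(-1)]
      = (1/12)[(4) + (4) + (2) + (2) + (0) + (0)] = 12/12 = 1
  <chi_5*chi_6, chi_4> = (1/12)[1*(4)*conj(1) + 1*(-4)*conj(-1) + 2*(-1)*conj(-1) + 2*(1)*conj(1) + 3*(0)*conj(-1) + 3*(0)*conj(1)]
      = (1/12)[(4) + (4) + (2) + (2) + (0) + (0)] = 12/12 = 1
  <chi_5*chi_6, chi_5> = (1/12)[1*(4)*conj(2) + 1*(-4)*conj(-2) + 2*(-1)*conj(1) + 2*(1)*conj(-1) + 3*(0)*conj(0) + 3*(0)*conj(0)]
      = (1/12)[(8) + (8) + (-2) + (-2) + (0) + (0)] = 12/12 = 1
  <chi_5*chi_6, chi_6> = (1/12)[1*(4)*conj(2) + 1*(-4)*conj(2) + 2*(-1)*conj(-1) + 2*(1)*conj(-1) + 3*(0)*conj(0) + 3*(0)*conj(0)]
      = (1/12)[(8) + (-8) + (2) + (-2) + (0) + (0)] = 0/12 = 0
Hence the multiplicities are chi_3: 1, chi_4: 1, chi_5: 1. Dimension check: dim(chi_5)*dim(chi_6) = 2*2 = 4 and sum (mult * dim) = 1*1 + 1*1 + 1*2 = 4.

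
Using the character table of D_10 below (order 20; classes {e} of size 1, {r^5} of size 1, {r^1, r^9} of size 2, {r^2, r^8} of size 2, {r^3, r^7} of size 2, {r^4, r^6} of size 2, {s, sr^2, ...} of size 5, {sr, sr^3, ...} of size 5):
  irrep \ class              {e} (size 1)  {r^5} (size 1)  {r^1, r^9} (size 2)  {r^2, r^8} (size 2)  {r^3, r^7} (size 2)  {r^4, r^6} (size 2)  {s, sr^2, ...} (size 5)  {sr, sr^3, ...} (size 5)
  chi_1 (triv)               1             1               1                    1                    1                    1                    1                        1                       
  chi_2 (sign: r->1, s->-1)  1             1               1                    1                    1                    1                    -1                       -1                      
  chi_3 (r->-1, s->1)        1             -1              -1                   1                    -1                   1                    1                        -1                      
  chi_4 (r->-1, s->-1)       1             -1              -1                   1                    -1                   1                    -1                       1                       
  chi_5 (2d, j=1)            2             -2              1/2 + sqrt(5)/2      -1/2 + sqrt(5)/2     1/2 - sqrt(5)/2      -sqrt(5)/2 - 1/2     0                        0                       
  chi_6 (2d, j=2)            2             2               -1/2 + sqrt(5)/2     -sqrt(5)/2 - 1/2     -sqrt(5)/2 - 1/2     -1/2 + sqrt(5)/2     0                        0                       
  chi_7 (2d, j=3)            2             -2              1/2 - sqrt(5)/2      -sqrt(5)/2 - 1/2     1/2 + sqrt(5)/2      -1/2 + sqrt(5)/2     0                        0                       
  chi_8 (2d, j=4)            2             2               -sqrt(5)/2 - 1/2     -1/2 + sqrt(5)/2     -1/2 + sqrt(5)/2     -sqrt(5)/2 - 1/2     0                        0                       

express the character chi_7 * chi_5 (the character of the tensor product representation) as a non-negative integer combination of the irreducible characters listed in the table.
chi_7 tensor chi_5 = chi_6 + chi_8 (all other irreducibles have multiplicity 0).

Explanation: The character of a tensor product is the pointwise product (chi_7 * chi_5)(C) = chi_7(C) * chi_5(C):
  {e}: (2)*(2), {r^5}: (-2)*(-2), {r^1, r^9}: (1/2 - sqrt(5)/2)*(1/2 + sqrt(5)/2), {r^2, r^8}: (-sqrt(5)/2 - 1/2)*(-1/2 + sqrt(5)/2), {r^3, r^7}: (1/2 + sqrt(5)/2)*(1/2 - sqrt(5)/2), {r^4, r^6}: (-1/2 + sqrt(5)/2)*(-sqrt(5)/2 - 1/2), {s, sr^2, ...}: (0)*(0), {sr, sr^3, ...}: (0)*(0)
so (chi_7 * chi_5) takes values
  {e} -> 4, {r^5} -> 4, {r^1, r^9} -> -1, {r^2, r^8} -> -1, {r^3, r^7} -> -1, {r^4, r^6} -> -1, {s, sr^2, ...} -> 0, {sr, sr^3, ...} -> 0.
Now take the inner product of this character with each irreducible chi from the table, <chi_7*chi_5, chi> = (1/20) sum_C |C| (chi_7*chi_5)(C) conj(chi(C)):
  <chi_7*chi_5, chi_1> = (1/20)[1*(4)*conj(1) + 1*(4)*conj(1) + 2*(-1)*conj(1) + 2*(-1)*conj(1) + 2*(-1)*conj(1) + 2*(-1)*conj(1) + 5*(0)*conj(1) + 5*(0)*conj(1)]
      = (1/20)[(4) + (4) + (-2) + (-2) + (-2) + (-2) + (0) + (0)] = 0/20 = 0
  <chi_7*chi_5, chi_2> = (1/20)[1*(4)*conj(1) + 1*(4)*conj(1) + 2*(-1)*conj(1) + 2*(-1)*conj(1) + 2*(-1)*conj(1) + 2*(-1)*conj(1) + 5*(0)*conj(-1) + 5*(0)*conj(-1)]
      = (1/20)[(4) + (4) + (-2) + (-2) + (-2) + (-2) + (0) + (0)] = 0/20 = 0
  <chi_7*chi_5, chi_3> = (1/20)[1*(4)*conj(1) + 1*(4)*conj(-1) + 2*(-1)*conj(-1) + 2*(-1)*conj(1) + 2*(-1)*conj(-1) + 2*(-1)*conj(1) + 5*(0)*conj(1) + 5*(0)*conj(-1)]
      = (1/20)[(4) + (-4) + (2) + (-2) + (2) + (-2) + (0) + (0)] = 0/20 = 0
  <chi_7*chi_5, chi_4> = (1/20)[1*(4)*conj(1) + 1*(4)*conj(-1) + 2*(-1)*conj(-1) + 2*(-1)*conj(1) + 2*(-1)*conj(-1) + 2*(-1)*conj(1) + 5*(0)*conj(-1) + 5*(0)*conj(1)]
      = (1/20)[(4) + (-4) + (2) + (-2) + (2) + (-2) + (0) + (0)] = 0/20 = 0
  <chi_7*chi_5, chi_5> = (1/20)[1*(4)*conj(2) + 1*(4)*conj(-2) + 2*(-1)*conj(1/2 + sqrt(5)/2) + 2*(-1)*conj(-1/2 + sqrt(5)/2) + 2*(-1)*conj(1/2 - sqrt(5)/2) + 2*(-1)*conj(-sqrt(5)/2 - 1/2) + 5*(0)*conj(0) + 5*(0)*conj(0)]
      = (1/20)[(8) + (-8) + (-sqrt(5) - 1) + (1 - sqrt(5)) + (-1 + sqrt(5)) + (1 + sqrt(5)) + (0) + (0)] = 0/20 = 0
  <chi_7*chi_5, chi_6> = (1/20)[1*(4)*conj(2) + 1*(4)*conj(2) + 2*(-1)*conj(-1/2 + sqrt(5)/2) + 2*(-1)*conj(-sqrt(5)/2 - 1/2) + 2*(-1)*conj(-sqrt(5)/2 - 1/2) + 2*(-1)*conj(-1/2 + sqrt(5)/2) + 5*(0)*conj(0) + 5*(0)*conj(0)]
      = (1/20)[(8) + (8) + (1 - sqrt(5)) + (1 + sqrt(5)) + (1 + sqrt(5)) + (1 - sqrt(5)) + (0) + (0)] = 20/20 = 1
  <chi_7*chi_5, chi_7> = (1/20)[1*(4)*conj(2) + 1*(4)*conj(-2) + 2*(-1)*conj(1/2 - sqrt(5)/2) + 2*(-1)*conj(-sqrt(5)/2 - 1/2) + 2*(-1)*conj(1/2 + sqrt(5)/2) + 2*(-1)*conj(-1/2 + sqrt(5)/2) + 5*(0)*conj(0) + 5*(0)*conj(0)]
      = (1/20)[(8) + (-8) + (-1 + sqrt(5)) + (1 + sqrt(5)) + (-sqrt(5) - 1) + (1 - sqrt(5)) + (0) + (0)] = 0/20 = 0
  <chi_7*chi_5, chi_8> = (1/20)[1*(4)*conj(2) + 1*(4)*conj(2) + 2*(-1)*conj(-sqrt(5)/2 - 1/2) + 2*(-1)*conj(-1/2 + sqrt(5)/2) + 2*(-1)*conj(-1/2 + sqrt(5)/2) + 2*(-1)*conj(-sqrt(5)/2 - 1/2) + 5*(0)*conj(0) + 5*(0)*conj(0)]
      = (1/20)[(8) + (8) + (1 + sqrt(5)) + (1 - sqrt(5)) + (1 - sqrt(5)) + (1 + sqrt(5)) + (0) + (0)] = 20/20 = 1
Hence the multiplicities are chi_6: 1, chi_8: 1. Dimension check: dim(chi_7)*dim(chi_5) = 2*2 = 4 and sum (mult * dim) = 1*2 + 1*2 = 4.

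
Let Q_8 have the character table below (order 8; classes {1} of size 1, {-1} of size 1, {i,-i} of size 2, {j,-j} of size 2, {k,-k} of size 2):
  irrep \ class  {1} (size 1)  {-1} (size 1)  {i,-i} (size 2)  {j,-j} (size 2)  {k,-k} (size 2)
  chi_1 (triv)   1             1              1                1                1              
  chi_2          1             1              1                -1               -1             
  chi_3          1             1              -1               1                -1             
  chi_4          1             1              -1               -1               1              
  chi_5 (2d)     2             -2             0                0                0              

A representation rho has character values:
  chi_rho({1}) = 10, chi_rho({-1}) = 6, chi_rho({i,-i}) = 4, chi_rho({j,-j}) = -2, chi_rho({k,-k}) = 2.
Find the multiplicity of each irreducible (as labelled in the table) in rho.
Multiplicities: chi_1: 3, chi_2: 3, chi_3: 0, chi_4: 2, chi_5: 1.

Explanation: Use <chi_rho, chi> = (1/|G|) sum_C |C| * chi_rho(C) * conj(chi(C)) with |G| = 8 for each irreducible chi in the table:
  <chi_rho, chi_1> = (1/8)[1*(10)*conj(1) + 1*(6)*conj(1) + 2*(4)*conj(1) + 2*(-2)*conj(1) + 2*(2)*conj(1)]
      = (1/8)[(10) + (6) + (8) + (-4) + (4)] = 24/8 = 3
  <chi_rho, chi_2> = (1/8)[1*(10)*conj(1) + 1*(6)*conj(1) + 2*(4)*conj(1) + 2*(-2)*conj(-1) + 2*(2)*conj(-1)]
      = (1/8)[(10) + (6) + (8) + (4) + (-4)] = 24/8 = 3
  <chi_rho, chi_3> = (1/8)[1*(10)*conj(1) + 1*(6)*conj(1) + 2*(4)*conj(-1) + 2*(-2)*conj(1) + 2*(2)*conj(-1)]
      = (1/8)[(10) + (6) + (-8) + (-4) + (-4)] = 0/8 = 0
  <chi_rho, chi_4> = (1/8)[1*(10)*conj(1) + 1*(6)*conj(1) + 2*(4)*conj(-1) + 2*(-2)*conj(-1) + 2*(2)*conj(1)]
      = (1/8)[(10) + (6) + (-8) + (4) + (4)] = 16/8 = 2
  <chi_rho, chi_5> = (1/8)[1*(10)*conj(2) + 1*(6)*conj(-2) + 2*(4)*conj(0) + 2*(-2)*conj(0) + 2*(2)*conj(0)]
      = (1/8)[(20) + (-12) + (0) + (0) + (0)] = 8/8 = 1
Dimension check: dim(rho) = sum (mult * dim) = 3*1 + 3*1 + 0*1 + 2*1 + 1*2 = 10 = chi_rho(e) = 10.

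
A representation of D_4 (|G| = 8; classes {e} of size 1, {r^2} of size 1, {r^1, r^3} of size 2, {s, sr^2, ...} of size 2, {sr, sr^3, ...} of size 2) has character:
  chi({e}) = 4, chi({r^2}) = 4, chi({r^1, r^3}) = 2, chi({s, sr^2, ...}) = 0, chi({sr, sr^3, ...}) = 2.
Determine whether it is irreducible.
Not irreducible (reducible): <chi, chi> = 6 > 1.

Proof sketch: <chi, chi> = (1/|G|) sum_C |C| * |chi(C)|^2 = (1/8)[1*|4|^2 + 1*|4|^2 + 2*|2|^2 + 2*|0|^2 + 2*|2|^2]
  = (1/8)[(16) + (16) + (8) + (0) + (8)] = 48/8 = 6.
A character is irreducible iff <chi, chi> = 1, so this representation is reducible.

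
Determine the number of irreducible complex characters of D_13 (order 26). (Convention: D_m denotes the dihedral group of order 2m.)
8

Explanation: The number of irreducible complex representations of a finite group equals its number of conjugacy classes. D_13 has 8 conjugacy classes ((n+3)/2 for n odd), so D_13 (order 26) has exactly 8 irreducible complex representations.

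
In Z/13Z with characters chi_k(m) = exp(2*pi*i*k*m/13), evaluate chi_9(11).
chi_9(11) = zeta_13^99 = exp(-10*I*pi/13)

Why: chi_9(11) = zeta_13^(9*11) = zeta_13^99. Since zeta_13^13 = 1, this equals zeta_13^8 = exp(2*pi*i*8/13) = exp(-10*I*pi/13).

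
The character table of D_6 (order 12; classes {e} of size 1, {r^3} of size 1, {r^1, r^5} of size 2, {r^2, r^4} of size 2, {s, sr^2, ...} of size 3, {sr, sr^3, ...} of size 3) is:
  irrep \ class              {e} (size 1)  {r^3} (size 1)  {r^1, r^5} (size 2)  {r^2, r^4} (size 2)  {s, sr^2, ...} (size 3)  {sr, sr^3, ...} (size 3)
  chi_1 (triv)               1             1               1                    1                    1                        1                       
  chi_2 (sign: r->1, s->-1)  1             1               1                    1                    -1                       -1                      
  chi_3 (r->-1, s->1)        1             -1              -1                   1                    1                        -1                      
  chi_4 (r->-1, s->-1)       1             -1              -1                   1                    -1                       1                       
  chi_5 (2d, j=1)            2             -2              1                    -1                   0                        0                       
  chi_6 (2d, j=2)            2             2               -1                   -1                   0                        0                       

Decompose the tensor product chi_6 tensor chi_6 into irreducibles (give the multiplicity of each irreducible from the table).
chi_6 tensor chi_6 = chi_1 + chi_2 + chi_6 (all other irreducibles have multiplicity 0).

The character of a tensor product is the pointwise product (chi_6 * chi_6)(C) = chi_6(C) * chi_6(C):
  {e}: (2)*(2), {r^3}: (2)*(2), {r^1, r^5}: (-1)*(-1), {r^2, r^4}: (-1)*(-1), {s, sr^2, ...}: (0)*(0), {sr, sr^3, ...}: (0)*(0)
so (chi_6 * chi_6) takes values
  {e} -> 4, {r^3} -> 4, {r^1, r^5} -> 1, {r^2, r^4} -> 1, {s, sr^2, ...} -> 0, {sr, sr^3, ...} -> 0.
Now take the inner product of this character with each irreducible chi from the table, <chi_6*chi_6, chi> = (1/12) sum_C |C| (chi_6*chi_6)(C) conj(chi(C)):
  <chi_6*chi_6, chi_1> = (1/12)[1*(4)*conj(1) + 1*(4)*conj(1) + 2*(1)*conj(1) + 2*(1)*conj(1) + 3*(0)*conj(1) + 3*(0)*conj(1)]
      = (1/12)[(4) + (4) + (2) + (2) + (0) + (0)] = 12/12 = 1
  <chi_6*chi_6, chi_2> = (1/12)[1*(4)*conj(1) + 1*(4)*conj(1) + 2*(1)*conj(1) + 2*(1)*conj(1) + 3*(0)*conj(-1) + 3*(0)*conj(-1)]
      = (1/12)[(4) + (4) + (2) + (2) + (0) + (0)] = 12/12 = 1
  <chi_6*chi_6, chi_3> = (1/12)[1*(4)*conj(1) + 1*(4)*conj(-1) + 2*(1)*conj(-1) + 2*(1)*conj(1) + 3*(0)*conj(1) + 3*(0)*conj(-1)]
      = (1/12)[(4) + (-4) + (-2) + (2) + (0) + (0)] = 0/12 = 0
  <chi_6*chi_6, chi_4> = (1/12)[1*(4)*conj(1) + 1*(4)*conj(-1) + 2*(1)*conj(-1) + 2*(1)*conj(1) + 3*(0)*conj(-1) + 3*(0)*conj(1)]
      = (1/12)[(4) + (-4) + (-2) + (2) + (0) + (0)] = 0/12 = 0
  <chi_6*chi_6, chi_5> = (1/12)[1*(4)*conj(2) + 1*(4)*conj(-2) + 2*(1)*conj(1) + 2*(1)*conj(-1) + 3*(0)*conj(0) + 3*(0)*conj(0)]
      = (1/12)[(8) + (-8) + (2) + (-2) + (0) + (0)] = 0/12 = 0
  <chi_6*chi_6, chi_6> = (1/12)[1*(4)*conj(2) + 1*(4)*conj(2) + 2*(1)*conj(-1) + 2*(1)*conj(-1) + 3*(0)*conj(0) + 3*(0)*conj(0)]
      = (1/12)[(8) + (8) + (-2) + (-2) + (0) + (0)] = 12/12 = 1
Hence the multiplicities are chi_1: 1, chi_2: 1, chi_6: 1. Dimension check: dim(chi_6)*dim(chi_6) = 2*2 = 4 and sum (mult * dim) = 1*1 + 1*1 + 1*2 = 4.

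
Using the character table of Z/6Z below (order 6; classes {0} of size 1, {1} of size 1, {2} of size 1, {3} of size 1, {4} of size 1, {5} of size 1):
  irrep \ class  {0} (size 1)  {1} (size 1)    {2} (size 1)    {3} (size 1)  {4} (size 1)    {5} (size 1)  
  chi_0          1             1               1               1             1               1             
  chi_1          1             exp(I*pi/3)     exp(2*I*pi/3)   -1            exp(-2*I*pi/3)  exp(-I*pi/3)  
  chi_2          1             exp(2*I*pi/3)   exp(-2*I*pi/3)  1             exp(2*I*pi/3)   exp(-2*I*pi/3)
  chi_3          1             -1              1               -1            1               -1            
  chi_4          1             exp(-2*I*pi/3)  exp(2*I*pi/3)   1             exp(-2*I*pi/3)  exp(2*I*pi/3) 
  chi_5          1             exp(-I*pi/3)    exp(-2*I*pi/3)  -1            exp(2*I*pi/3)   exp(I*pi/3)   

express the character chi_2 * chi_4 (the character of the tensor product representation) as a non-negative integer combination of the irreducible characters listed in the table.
chi_2 tensor chi_4 = chi_0 (all other irreducibles have multiplicity 0).

Working: The character of a tensor product is the pointwise product (chi_2 * chi_4)(C) = chi_2(C) * chi_4(C):
  {0}: (1)*(1), {1}: (exp(2*I*pi/3))*(exp(-2*I*pi/3)), {2}: (exp(-2*I*pi/3))*(exp(2*I*pi/3)), {3}: (1)*(1), {4}: (exp(2*I*pi/3))*(exp(-2*I*pi/3)), {5}: (exp(-2*I*pi/3))*(exp(2*I*pi/3))
so (chi_2 * chi_4) takes values
  {0} -> 1, {1} -> 1, {2} -> 1, {3} -> 1, {4} -> 1, {5} -> 1.
Now take the inner product of this character with each irreducible chi from the table, <chi_2*chi_4, chi> = (1/6) sum_C |C| (chi_2*chi_4)(C) conj(chi(C)):
  <chi_2*chi_4, chi_0> = (1/6)[1*(1)*conj(1) + 1*(1)*conj(1) + 1*(1)*conj(1) + 1*(1)*conj(1) + 1*(1)*conj(1) + 1*(1)*conj(1)]
      = (1/6)[(1) + (1) + (1) + (1) + (1) + (1)] = 6/6 = 1
  <chi_2*chi_4, chi_1> = (1/6)[1*(1)*conj(1) + 1*(1)*conj(exp(I*pi/3)) + 1*(1)*conj(exp(2*I*pi/3)) + 1*(1)*conj(-1) + 1*(1)*conj(exp(-2*I*pi/3)) + 1*(1)*conj(exp(-I*pi/3))]
      = (1/6)[(1) + (exp(-I*pi/3)) + (exp(-2*I*pi/3)) + (-1) + (exp(2*I*pi/3)) + (exp(I*pi/3))] = 0/6 = 0
  <chi_2*chi_4, chi_2> = (1/6)[1*(1)*conj(1) + 1*(1)*conj(exp(2*I*pi/3)) + 1*(1)*conj(exp(-2*I*pi/3)) + 1*(1)*conj(1) + 1*(1)*conj(exp(2*I*pi/3)) + 1*(1)*conj(exp(-2*I*pi/3))]
      = (1/6)[(1) + (exp(-2*I*pi/3)) + (exp(2*I*pi/3)) + (1) + (exp(-2*I*pi/3)) + (exp(2*I*pi/3))] = 0/6 = 0
  <chi_2*chi_4, chi_3> = (1/6)[1*(1)*conj(1) + 1*(1)*conj(-1) + 1*(1)*conj(1) + 1*(1)*conj(-1) + 1*(1)*conj(1) + 1*(1)*conj(-1)]
      = (1/6)[(1) + (-1) + (1) + (-1) + (1) + (-1)] = 0/6 = 0
  <chi_2*chi_4, chi_4> = (1/6)[1*(1)*conj(1) + 1*(1)*conj(exp(-2*I*pi/3)) + 1*(1)*conj(exp(2*I*pi/3)) + 1*(1)*conj(1) + 1*(1)*conj(exp(-2*I*pi/3)) + 1*(1)*conj(exp(2*I*pi/3))]
      = (1/6)[(1) + (exp(2*I*pi/3)) + (exp(-2*I*pi/3)) + (1) + (exp(2*I*pi/3)) + (exp(-2*I*pi/3))] = 0/6 = 0
  <chi_2*chi_4, chi_5> = (1/6)[1*(1)*conj(1) + 1*(1)*conj(exp(-I*pi/3)) + 1*(1)*conj(exp(-2*I*pi/3)) + 1*(1)*conj(-1) + 1*(1)*conj(exp(2*I*pi/3)) + 1*(1)*conj(exp(I*pi/3))]
      = (1/6)[(1) + (exp(I*pi/3)) + (exp(2*I*pi/3)) + (-1) + (exp(-2*I*pi/3)) + (exp(-I*pi/3))] = 0/6 = 0
(Exp terms are combined using exp(i*s)*conj(exp(i*t)) = exp(i*(s-t)), and sums of them are collapsed using the identity that for every m > 1 the m distinct m-th roots of unity sum to 0, e.g. 1 + exp(2*I*pi/3) + exp(-2*I*pi/3) = 0.)
Hence the multiplicities are chi_0: 1. Dimension check: dim(chi_2)*dim(chi_4) = 1*1 = 1 and sum (mult * dim) = 1*1 = 1.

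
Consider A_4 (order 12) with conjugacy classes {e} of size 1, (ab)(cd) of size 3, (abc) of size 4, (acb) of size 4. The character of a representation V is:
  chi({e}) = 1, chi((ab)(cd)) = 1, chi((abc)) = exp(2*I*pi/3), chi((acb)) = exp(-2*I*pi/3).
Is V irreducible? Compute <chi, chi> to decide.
Irreducible: <chi, chi> = 1.

Working: <chi, chi> = (1/|G|) sum_C |C| * |chi(C)|^2 = (1/12)[1*|1|^2 + 3*|1|^2 + 4*|exp(2*I*pi/3)|^2 + 4*|exp(-2*I*pi/3)|^2]
  = (1/12)[(1) + (3) + (4) + (4)] = 12/12 = 1.
(Exp terms are combined using exp(i*s)*conj(exp(i*t)) = exp(i*(s-t)), and sums of them are collapsed using the identity that for every m > 1 the m distinct m-th roots of unity sum to 0, e.g. 1 + exp(2*I*pi/3) + exp(-2*I*pi/3) = 0.)
A character is irreducible iff <chi, chi> = 1, so this representation is irreducible.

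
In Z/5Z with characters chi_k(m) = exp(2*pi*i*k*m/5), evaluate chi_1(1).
chi_1(1) = zeta_5^1 = exp(2*I*pi/5)

Working: chi_1(1) = zeta_5^(1*1) = zeta_5^1. Since zeta_5^5 = 1, this equals zeta_5^1 = exp(2*pi*i*1/5) = exp(2*I*pi/5).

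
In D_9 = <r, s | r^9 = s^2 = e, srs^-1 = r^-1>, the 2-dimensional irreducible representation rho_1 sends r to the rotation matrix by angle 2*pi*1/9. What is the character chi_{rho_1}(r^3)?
chi_{rho_1}(r^3) = 2*cos(2*pi*1*3/9) = -1

Argument: rho_1(r^3) is rotation by angle 2*pi*1*3/9, whose trace is 2*cos(2*pi*1*3/9) = -1.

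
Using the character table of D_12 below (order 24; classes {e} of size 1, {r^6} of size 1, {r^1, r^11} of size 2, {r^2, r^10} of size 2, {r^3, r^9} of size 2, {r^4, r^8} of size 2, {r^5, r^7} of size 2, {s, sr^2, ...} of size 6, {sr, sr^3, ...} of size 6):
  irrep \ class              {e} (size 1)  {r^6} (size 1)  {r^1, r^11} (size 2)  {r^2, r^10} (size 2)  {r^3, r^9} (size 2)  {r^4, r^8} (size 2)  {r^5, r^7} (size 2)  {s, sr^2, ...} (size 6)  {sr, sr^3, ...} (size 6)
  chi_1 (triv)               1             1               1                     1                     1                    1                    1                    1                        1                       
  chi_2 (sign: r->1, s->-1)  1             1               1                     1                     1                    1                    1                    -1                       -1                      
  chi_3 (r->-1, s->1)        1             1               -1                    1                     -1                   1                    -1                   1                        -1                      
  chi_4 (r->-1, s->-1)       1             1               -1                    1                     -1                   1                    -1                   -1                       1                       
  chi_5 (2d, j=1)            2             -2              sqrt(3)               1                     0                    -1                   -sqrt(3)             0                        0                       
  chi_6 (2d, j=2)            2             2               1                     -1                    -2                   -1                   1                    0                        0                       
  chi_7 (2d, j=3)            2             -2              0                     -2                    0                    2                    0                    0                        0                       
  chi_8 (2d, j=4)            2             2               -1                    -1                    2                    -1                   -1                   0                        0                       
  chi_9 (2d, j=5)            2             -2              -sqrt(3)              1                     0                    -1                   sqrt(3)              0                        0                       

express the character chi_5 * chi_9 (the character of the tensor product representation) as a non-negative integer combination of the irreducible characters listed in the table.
chi_5 tensor chi_9 = chi_3 + chi_4 + chi_8 (all other irreducibles have multiplicity 0).

The character of a tensor product is the pointwise product (chi_5 * chi_9)(C) = chi_5(C) * chi_9(C):
  {e}: (2)*(2), {r^6}: (-2)*(-2), {r^1, r^11}: (sqrt(3))*(-sqrt(3)), {r^2, r^10}: (1)*(1), {r^3, r^9}: (0)*(0), {r^4, r^8}: (-1)*(-1), {r^5, r^7}: (-sqrt(3))*(sqrt(3)), {s, sr^2, ...}: (0)*(0), {sr, sr^3, ...}: (0)*(0)
so (chi_5 * chi_9) takes values
  {e} -> 4, {r^6} -> 4, {r^1, r^11} -> -3, {r^2, r^10} -> 1, {r^3, r^9} -> 0, {r^4, r^8} -> 1, {r^5, r^7} -> -3, {s, sr^2, ...} -> 0, {sr, sr^3, ...} -> 0.
Now take the inner product of this character with each irreducible chi from the table, <chi_5*chi_9, chi> = (1/24) sum_C |C| (chi_5*chi_9)(C) conj(chi(C)):
  <chi_5*chi_9, chi_1> = (1/24)[1*(4)*conj(1) + 1*(4)*conj(1) + 2*(-3)*conj(1) + 2*(1)*conj(1) + 2*(0)*conj(1) + 2*(1)*conj(1) + 2*(-3)*conj(1) + 6*(0)*conj(1) + 6*(0)*conj(1)]
      = (1/24)[(4) + (4) + (-6) + (2) + (0) + (2) + (-6) + (0) + (0)] = 0/24 = 0
  <chi_5*chi_9, chi_2> = (1/24)[1*(4)*conj(1) + 1*(4)*conj(1) + 2*(-3)*conj(1) + 2*(1)*conj(1) + 2*(0)*conj(1) + 2*(1)*conj(1) + 2*(-3)*conj(1) + 6*(0)*conj(-1) + 6*(0)*conj(-1)]
      = (1/24)[(4) + (4) + (-6) + (2) + (0) + (2) + (-6) + (0) + (0)] = 0/24 = 0
  <chi_5*chi_9, chi_3> = (1/24)[1*(4)*conj(1) + 1*(4)*conj(1) + 2*(-3)*conj(-1) + 2*(1)*conj(1) + 2*(0)*conj(-1) + 2*(1)*conj(1) + 2*(-3)*conj(-1) + 6*(0)*conj(1) + 6*(0)*conj(-1)]
      = (1/24)[(4) + (4) + (6) + (2) + (0) + (2) + (6) + (0) + (0)] = 24/24 = 1
  <chi_5*chi_9, chi_4> = (1/24)[1*(4)*conj(1) + 1*(4)*conj(1) + 2*(-3)*conj(-1) + 2*(1)*conj(1) + 2*(0)*conj(-1) + 2*(1)*conj(1) + 2*(-3)*conj(-1) + 6*(0)*conj(-1) + 6*(0)*conj(1)]
      = (1/24)[(4) + (4) + (6) + (2) + (0) + (2) + (6) + (0) + (0)] = 24/24 = 1
  <chi_5*chi_9, chi_5> = (1/24)[1*(4)*conj(2) + 1*(4)*conj(-2) + 2*(-3)*conj(sqrt(3)) + 2*(1)*conj(1) + 2*(0)*conj(0) + 2*(1)*conj(-1) + 2*(-3)*conj(-sqrt(3)) + 6*(0)*conj(0) + 6*(0)*conj(0)]
      = (1/24)[(8) + (-8) + (-6*sqrt(3)) + (2) + (0) + (-2) + (6*sqrt(3)) + (0) + (0)] = 0/24 = 0
  <chi_5*chi_9, chi_6> = (1/24)[1*(4)*conj(2) + 1*(4)*conj(2) + 2*(-3)*conj(1) + 2*(1)*conj(-1) + 2*(0)*conj(-2) + 2*(1)*conj(-1) + 2*(-3)*conj(1) + 6*(0)*conj(0) + 6*(0)*conj(0)]
      = (1/24)[(8) + (8) + (-6) + (-2) + (0) + (-2) + (-6) + (0) + (0)] = 0/24 = 0
  <chi_5*chi_9, chi_7> = (1/24)[1*(4)*conj(2) + 1*(4)*conj(-2) + 2*(-3)*conj(0) + 2*(1)*conj(-2) + 2*(0)*conj(0) + 2*(1)*conj(2) + 2*(-3)*conj(0) + 6*(0)*conj(0) + 6*(0)*conj(0)]
      = (1/24)[(8) + (-8) + (0) + (-4) + (0) + (4) + (0) + (0) + (0)] = 0/24 = 0
  <chi_5*chi_9, chi_8> = (1/24)[1*(4)*conj(2) + 1*(4)*conj(2) + 2*(-3)*conj(-1) + 2*(1)*conj(-1) + 2*(0)*conj(2) + 2*(1)*conj(-1) + 2*(-3)*conj(-1) + 6*(0)*conj(0) + 6*(0)*conj(0)]
      = (1/24)[(8) + (8) + (6) + (-2) + (0) + (-2) + (6) + (0) + (0)] = 24/24 = 1
  <chi_5*chi_9, chi_9> = (1/24)[1*(4)*conj(2) + 1*(4)*conj(-2) + 2*(-3)*conj(-sqrt(3)) + 2*(1)*conj(1) + 2*(0)*conj(0) + 2*(1)*conj(-1) + 2*(-3)*conj(sqrt(3)) + 6*(0)*conj(0) + 6*(0)*conj(0)]
      = (1/24)[(8) + (-8) + (6*sqrt(3)) + (2) + (0) + (-2) + (-6*sqrt(3)) + (0) + (0)] = 0/24 = 0
Hence the multiplicities are chi_3: 1, chi_4: 1, chi_8: 1. Dimension check: dim(chi_5)*dim(chi_9) = 2*2 = 4 and sum (mult * dim) = 1*1 + 1*1 + 1*2 = 4.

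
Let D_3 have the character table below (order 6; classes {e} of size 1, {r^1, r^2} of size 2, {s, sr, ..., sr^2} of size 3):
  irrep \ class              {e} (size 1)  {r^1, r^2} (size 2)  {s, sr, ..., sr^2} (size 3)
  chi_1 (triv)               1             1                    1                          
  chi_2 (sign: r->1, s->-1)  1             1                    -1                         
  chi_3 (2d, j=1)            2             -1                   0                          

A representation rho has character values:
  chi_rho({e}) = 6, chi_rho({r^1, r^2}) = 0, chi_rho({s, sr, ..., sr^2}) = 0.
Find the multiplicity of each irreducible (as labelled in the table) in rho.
Multiplicities: chi_1: 1, chi_2: 1, chi_3: 2.

Use <chi_rho, chi> = (1/|G|) sum_C |C| * chi_rho(C) * conj(chi(C)) with |G| = 6 for each irreducible chi in the table:
  <chi_rho, chi_1> = (1/6)[1*(6)*conj(1) + 2*(0)*conj(1) + 3*(0)*conj(1)]
      = (1/6)[(6) + (0) + (0)] = 6/6 = 1
  <chi_rho, chi_2> = (1/6)[1*(6)*conj(1) + 2*(0)*conj(1) + 3*(0)*conj(-1)]
      = (1/6)[(6) + (0) + (0)] = 6/6 = 1
  <chi_rho, chi_3> = (1/6)[1*(6)*conj(2) + 2*(0)*conj(-1) + 3*(0)*conj(0)]
      = (1/6)[(12) + (0) + (0)] = 12/6 = 2
Dimension check: dim(rho) = sum (mult * dim) = 1*1 + 1*1 + 2*2 = 6 = chi_rho(e) = 6.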